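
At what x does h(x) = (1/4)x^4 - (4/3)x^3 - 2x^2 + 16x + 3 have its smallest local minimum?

h'(x) = x^3 - 4x^2 - 4x + 16. Setting h'(x) = 0 gives x ∈ {-2, 2, 4}.
h''(x) = 3x^2 - 8x - 4. h''(-2) = 24 > 0 ⇒ local minimum; h''(2) = -8 < 0 ⇒ local maximum; h''(4) = 12 > 0 ⇒ local minimum.
Thus h has its smallest local minimum at x = -2, with value -67/3.

-2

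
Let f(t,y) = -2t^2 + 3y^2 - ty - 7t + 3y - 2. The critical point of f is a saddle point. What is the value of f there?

∂f/∂t = -4t - y - 7 = 0 and ∂f/∂y = -t + 6y + 3 = 0, so (t, y) = (-39/25, -19/25).
The Hessian has f_{tt} = -4, f_{yy} = 6, f_{ty} = -1, giving D = -25 < 0, so the point is a saddle point.
f(-39/25, -19/25) = 58/25.

58/25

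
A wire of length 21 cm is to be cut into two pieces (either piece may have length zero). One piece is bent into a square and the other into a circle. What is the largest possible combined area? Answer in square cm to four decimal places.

Let x be the length used for the square. Square side x/4; circle radius (21−x)/(2π).
A(x) = (x/4)² + π·((21−x)/(2π))² = x²/16 + (21−x)²/(4π) for 0 ≤ x ≤ 21. A'(x) = x/8 − (21−x)/(2π) = 0 gives x = 4·21/(π+4) ≈ 11.7621.
A'' > 0, so the interior critical point is a minimum; the maximum is at an endpoint. A(0) = 35.0937 and A(21) = 27.5625, so the largest area is 35.0937.

35.0937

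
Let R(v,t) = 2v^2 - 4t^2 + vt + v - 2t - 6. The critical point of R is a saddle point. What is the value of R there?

-64/11

∂R/∂v = 4v + t + 1 = 0 and ∂R/∂t = v - 8t - 2 = 0, so (v, t) = (-2/11, -3/11).
The Hessian has R_{vv} = 4, R_{tt} = -8, R_{vt} = 1, giving D = -33 < 0, so the point is a saddle point.
R(-2/11, -3/11) = -64/11.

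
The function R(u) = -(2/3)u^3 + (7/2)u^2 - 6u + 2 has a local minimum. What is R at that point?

-11/8

R'(u) = -2u^2 + 7u - 6 = 0 at u = 3/2, 2.
R''(u) = -4u + 7. R''(3/2) = 1 > 0 ⇒ local minimum; R''(2) = -1 < 0 ⇒ local maximum.
So the local minimum value is R(3/2) = -11/8.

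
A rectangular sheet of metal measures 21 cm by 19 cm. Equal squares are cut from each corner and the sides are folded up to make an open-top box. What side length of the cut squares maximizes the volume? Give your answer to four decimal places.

3.3209

With cut size x, the volume is V(x) = x(21 − 2x)(19 − 2x) for 0 < x < 9.5.
V'(x) = 12x^2 − 160x + 399. Setting V'(x) = 0 gives x ≈ 3.3209 (the root in (0, 9.5)).
V''(x) = 24x − 160 is negative there, so this is the maximum; V ≈ 589.2655.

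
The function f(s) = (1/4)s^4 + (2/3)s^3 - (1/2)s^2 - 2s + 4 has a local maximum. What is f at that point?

f'(s) = s^3 + 2s^2 - s - 2 = 0 at s = -2, -1, 1.
f''(s) = 3s^2 + 4s - 1. f''(-2) = 3 > 0 ⇒ local minimum; f''(-1) = -2 < 0 ⇒ local maximum; f''(1) = 6 > 0 ⇒ local minimum.
Thus f has its local maximum at s = -1, with value 61/12.

61/12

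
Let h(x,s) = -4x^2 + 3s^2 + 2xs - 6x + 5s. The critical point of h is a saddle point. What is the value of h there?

∂h/∂x = -8x + 2s - 6 = 0 and ∂h/∂s = 2x + 6s + 5 = 0, so (x, s) = (-23/26, -7/13).
The Hessian has h_{xx} = -8, h_{ss} = 6, h_{xs} = 2, giving D = -52 < 0, so the point is a saddle point.
h(-23/26, -7/13) = 17/13.

17/13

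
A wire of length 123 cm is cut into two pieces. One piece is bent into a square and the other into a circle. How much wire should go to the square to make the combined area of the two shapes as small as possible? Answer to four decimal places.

68.8922

Let x be the length used for the square. Square side x/4; circle radius (123−x)/(2π).
A(x) = (x/4)² + π·((123−x)/(2π))² = x²/16 + (123−x)²/(4π) for 0 ≤ x ≤ 123. A'(x) = x/8 − (123−x)/(2π) = 0 gives x = 4·123/(π+4) ≈ 68.8922.
A'' = 1/8 + 1/(2π) > 0, so this gives the minimum combined area; x ≈ 68.8922 cm to the square.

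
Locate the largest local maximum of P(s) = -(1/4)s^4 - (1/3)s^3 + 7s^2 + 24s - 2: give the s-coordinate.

4

P'(s) = -s^3 - s^2 + 14s + 24. Setting P'(s) = 0 gives s ∈ {-3, -2, 4}.
Since P''(s) = -3s^2 - 2s + 14, we get P''(-3) = -7 < 0 ⇒ local maximum; P''(-2) = 6 > 0 ⇒ local minimum; P''(4) = -42 < 0 ⇒ local maximum.
The largest local maximum is P(4) = 362/3.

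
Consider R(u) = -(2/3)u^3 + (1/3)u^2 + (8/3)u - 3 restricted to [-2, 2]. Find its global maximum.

The derivative is -2u^2 + (2/3)u + 8/3, which vanishes at u = -1 and u = 4/3.
Compare values at every candidate in [-2, 2]: R(-2) = -5/3, R(-1) = -14/3, R(4/3) = -35/81, R(2) = -5/3.
So the maximum is R(4/3) = -35/81.

-35/81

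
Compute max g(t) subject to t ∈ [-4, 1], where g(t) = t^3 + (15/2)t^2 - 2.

54

Differentiating, g'(t) = 3t^2 + 15t; whose only zero in [-4, 1] is t = 0.
Compare values at every candidate in [-4, 1]: g(-4) = 54; g(0) = -2; g(1) = 13/2.
The maximum over the interval is 54, attained at t = -4.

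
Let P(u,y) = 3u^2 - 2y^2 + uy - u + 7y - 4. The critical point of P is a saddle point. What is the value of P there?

52/25

∂P/∂u = 6u + y - 1 = 0 and ∂P/∂y = u - 4y + 7 = 0, so (u, y) = (-3/25, 43/25).
The Hessian has P_{uu} = 6, P_{yy} = -4, P_{uy} = 1, giving D = -25 < 0, so the point is a saddle point.
P(-3/25, 43/25) = 52/25.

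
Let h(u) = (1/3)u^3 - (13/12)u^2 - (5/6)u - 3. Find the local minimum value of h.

-319/48

h'(u) = u^2 - (13/6)u - 5/6 = 0 at u = -1/3, 5/2.
Second-derivative test with h''(u) = 2u - 13/6: h''(-1/3) = -17/6 < 0 ⇒ local maximum; h''(5/2) = 17/6 > 0 ⇒ local minimum.
So the local minimum value is h(5/2) = -319/48.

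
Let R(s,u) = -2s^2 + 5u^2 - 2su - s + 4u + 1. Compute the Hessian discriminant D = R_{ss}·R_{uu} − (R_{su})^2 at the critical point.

∂R/∂s = -4s - 2u - 1 = 0 and ∂R/∂u = -2s + 10u + 4 = 0, so (s, u) = (-1/22, -9/22).
The Hessian has R_{ss} = -4, R_{uu} = 10, R_{su} = -2, giving D = -44 < 0, so the point is a saddle point.
D = (-4)·(10) − (-2)^2 = -44.

-44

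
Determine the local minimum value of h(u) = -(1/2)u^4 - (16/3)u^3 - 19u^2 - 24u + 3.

15/2

Critical points: h'(u) = -2u^3 - 16u^2 - 38u - 24 vanishes at u = -4, -3, -1.
h''(u) = -6u^2 - 32u - 38. h''(-4) = -6 < 0 ⇒ local maximum; h''(-3) = 4 > 0 ⇒ local minimum; h''(-1) = -12 < 0 ⇒ local maximum.
Thus h has its local minimum at u = -3, with value 15/2.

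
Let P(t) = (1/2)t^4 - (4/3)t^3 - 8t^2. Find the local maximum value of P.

P'(t) = 2t^3 - 4t^2 - 16t. Setting P'(t) = 0 gives t ∈ {-2, 0, 4}.
P''(t) = 6t^2 - 8t - 16. P''(-2) = 24 > 0 ⇒ local minimum; P''(0) = -16 < 0 ⇒ local maximum; P''(4) = 48 > 0 ⇒ local minimum.
The local maximum is P(0) = 0.

0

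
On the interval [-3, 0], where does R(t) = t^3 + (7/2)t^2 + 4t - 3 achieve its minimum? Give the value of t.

Differentiating, R'(t) = 3t^2 + 7t + 4; which vanishes at t = -4/3 and t = -1.
Candidates: R(-3) = -21/2, R(-4/3) = -121/27, R(-1) = -9/2, R(0) = -3.
The minimum over the interval is -21/2, attained at t = -3.

-3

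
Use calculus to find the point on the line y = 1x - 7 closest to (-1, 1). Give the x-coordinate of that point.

Minimize D(x)^2 = (x + 1)^2 + (x - 8)^2.
d/dx[D^2] = 2(x + 1) + 2·1·(x - 8) = 0 ⇒ x = 7/2.
Then y = -7/2 and the distance is √(81/2) ≈ 6.3640.

7/2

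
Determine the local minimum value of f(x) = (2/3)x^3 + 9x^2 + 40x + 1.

-173/3

f'(x) = 2x^2 + 18x + 40. Setting f'(x) = 0 gives x ∈ {-5, -4}.
Second-derivative test with f''(x) = 4x + 18: f''(-5) = -2 < 0 ⇒ local maximum; f''(-4) = 2 > 0 ⇒ local minimum.
The local minimum is f(-4) = -173/3.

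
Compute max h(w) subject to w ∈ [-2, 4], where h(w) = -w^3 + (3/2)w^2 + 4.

Differentiating, h'(w) = -3w^2 + 3w; which vanishes at w = 0 and w = 1.
Candidates: h(-2) = 18, h(0) = 4, h(1) = 9/2, h(4) = -36.
Hence the absolute maximum is 18 at w = -2.

18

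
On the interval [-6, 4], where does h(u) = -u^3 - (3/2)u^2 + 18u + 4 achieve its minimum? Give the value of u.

h'(u) = -3u^2 - 3u + 18, which vanishes at u = -3 and u = 2.
Evaluating at the critical points and endpoints: h(-6) = 58; h(-3) = -73/2; h(2) = 26; h(4) = -12.
Hence the absolute minimum is -73/2 at u = -3.

-3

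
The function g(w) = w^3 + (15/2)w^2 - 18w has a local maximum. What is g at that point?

162

Critical points: g'(w) = 3w^2 + 15w - 18 vanishes at w = -6, 1.
Second-derivative test with g''(w) = 6w + 15: g''(-6) = -21 < 0 ⇒ local maximum; g''(1) = 21 > 0 ⇒ local minimum.
The local maximum is g(-6) = 162.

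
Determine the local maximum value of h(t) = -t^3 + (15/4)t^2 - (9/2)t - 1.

-43/16

h'(t) = -3t^2 + (15/2)t - 9/2. Setting h'(t) = 0 gives t ∈ {1, 3/2}.
Since h''(t) = -6t + 15/2, we get h''(1) = 3/2 > 0 ⇒ local minimum; h''(3/2) = -3/2 < 0 ⇒ local maximum.
So the local maximum value is h(3/2) = -43/16.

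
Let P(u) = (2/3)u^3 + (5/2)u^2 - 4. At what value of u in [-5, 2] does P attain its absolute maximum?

2

Differentiating, P'(u) = 2u^2 + 5u; which vanishes at u = -5/2 and u = 0.
Evaluating at the critical points and endpoints: P(-5) = -149/6,  P(-5/2) = 29/24,  P(0) = -4,  P(2) = 34/3.
So the maximum is P(2) = 34/3.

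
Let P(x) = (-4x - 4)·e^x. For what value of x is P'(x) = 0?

-2

By the product rule, P'(x) = (-4x - 8)·e^x. Since e^x > 0, the only critical point is x = -2.
P''(-2) has the same sign as -4 < 0, so this is a local maximum.
P(-2) = (4)·e^(-2) ≈ 0.5413.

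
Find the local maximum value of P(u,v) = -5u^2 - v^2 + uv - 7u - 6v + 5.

366/19

∂P/∂u = -10u + v - 7 = 0 and ∂P/∂v = u - 2v - 6 = 0, so (u, v) = (-20/19, -67/19).
The Hessian has P_{uu} = -10, P_{vv} = -2, P_{uv} = 1, giving D = 19 > 0 with P_{uu} < 0, so the point is a local maximum.
P(-20/19, -67/19) = 366/19.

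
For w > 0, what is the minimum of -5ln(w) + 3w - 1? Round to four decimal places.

R'(w) = -5/w + 3 = 0 gives w = 5/3.
R''(w) = 5/w², which is positive for w > 0, so this is a local minimum.
R(5/3) = -5·ln(5/3) + 5 - 1 ≈ 1.4459.

1.4459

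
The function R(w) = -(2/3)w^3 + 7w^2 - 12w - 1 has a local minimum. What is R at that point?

-20/3

Critical points: R'(w) = -2w^2 + 14w - 12 vanishes at w = 1, 6.
Second-derivative test with R''(w) = -4w + 14: R''(1) = 10 > 0 ⇒ local minimum; R''(6) = -10 < 0 ⇒ local maximum.
Thus R has its local minimum at w = 1, with value -20/3.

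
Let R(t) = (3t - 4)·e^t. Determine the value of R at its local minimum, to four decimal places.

-4.1868

By the product rule, R'(t) = (3t - 1)·e^t. Since e^t > 0, the only critical point is t = 1/3.
R''(1/3) has the same sign as 3 > 0, so this is a local minimum.
R(1/3) = (-3)·e^(1/3) ≈ -4.1868.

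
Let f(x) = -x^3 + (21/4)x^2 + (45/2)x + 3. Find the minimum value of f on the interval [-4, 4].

Differentiating, f'(x) = -3x^2 + (21/2)x + 45/2; whose only zero in [-4, 4] is x = -3/2.
Compare values at every candidate in [-4, 4]: f(-4) = 61; f(-3/2) = -249/16; f(4) = 113.
So the minimum is f(-3/2) = -249/16.

-249/16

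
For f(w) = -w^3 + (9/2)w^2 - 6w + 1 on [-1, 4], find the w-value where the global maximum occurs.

The derivative is -3w^2 + 9w - 6, which vanishes at w = 1 and w = 2.
Candidates: f(-1) = 25/2,  f(1) = -3/2,  f(2) = -1,  f(4) = -15.
Hence the absolute maximum is 25/2 at w = -1.

-1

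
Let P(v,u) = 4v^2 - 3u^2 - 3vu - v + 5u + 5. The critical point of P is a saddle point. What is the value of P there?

∂P/∂v = 8v - 3u - 1 = 0 and ∂P/∂u = -3v - 6u + 5 = 0, so (v, u) = (7/19, 37/57).
The Hessian has P_{vv} = 8, P_{uu} = -6, P_{vu} = -3, giving D = -57 < 0, so the point is a saddle point.
P(7/19, 37/57) = 367/57.

367/57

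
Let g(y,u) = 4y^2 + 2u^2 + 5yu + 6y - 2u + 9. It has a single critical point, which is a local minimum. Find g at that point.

∂g/∂y = 8y + 5u + 6 = 0 and ∂g/∂u = 5y + 4u - 2 = 0, so (y, u) = (-34/7, 46/7).
The Hessian has g_{yy} = 8, g_{uu} = 4, g_{yu} = 5, giving D = 7 > 0 with g_{yy} > 0, so the point is a local minimum.
g(-34/7, 46/7) = -85/7.

-85/7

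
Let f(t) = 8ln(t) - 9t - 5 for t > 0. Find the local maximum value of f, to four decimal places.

f'(t) = 8/t − 9 = 0 gives t = 8/9.
f''(t) = -8/t², which is negative for t > 0, so this is a local maximum.
f(8/9) = 8·ln(8/9) - 8 - 5 ≈ -13.9423.

-13.9423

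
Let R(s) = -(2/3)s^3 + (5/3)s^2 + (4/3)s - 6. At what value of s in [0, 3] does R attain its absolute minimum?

Differentiating, R'(s) = -2s^2 + (10/3)s + 4/3; whose only zero in [0, 3] is s = 2.
Evaluating at the critical points and endpoints: R(0) = -6,  R(2) = -2,  R(3) = -5.
The minimum over the interval is -6, attained at s = 0.

0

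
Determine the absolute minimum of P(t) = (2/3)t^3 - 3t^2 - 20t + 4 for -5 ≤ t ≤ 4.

-244/3

Differentiating, P'(t) = 2t^2 - 6t - 20; whose only zero in [-5, 4] is t = -2.
Evaluating at the critical points and endpoints: P(-5) = -163/3; P(-2) = 80/3; P(4) = -244/3.
The minimum over the interval is -244/3, attained at t = 4.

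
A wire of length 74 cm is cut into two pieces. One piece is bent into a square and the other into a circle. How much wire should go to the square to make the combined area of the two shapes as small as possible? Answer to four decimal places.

Let x be the length used for the square. Square side x/4; circle radius (74−x)/(2π).
A(x) = (x/4)² + π·((74−x)/(2π))² = x²/16 + (74−x)²/(4π) for 0 ≤ x ≤ 74. A'(x) = x/8 − (74−x)/(2π) = 0 gives x = 4·74/(π+4) ≈ 41.4473.
A'' = 1/8 + 1/(2π) > 0, so this gives the minimum combined area; x ≈ 41.4473 cm to the square.

41.4473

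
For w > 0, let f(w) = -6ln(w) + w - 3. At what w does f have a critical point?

f'(w) = -6/w + 1 = 0 gives w = 6.
f''(w) = 6/w², which is positive for w > 0, so this is a local minimum.
f(6) = -6·ln(6) + 6 - 3 ≈ -7.7506.

6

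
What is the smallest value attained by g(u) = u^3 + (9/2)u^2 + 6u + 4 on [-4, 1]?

The derivative is 3u^2 + 9u + 6, which vanishes at u = -2 and u = -1.
Evaluating at the critical points and endpoints: g(-4) = -12, g(-2) = 2, g(-1) = 3/2, g(1) = 31/2.
So the minimum is g(-4) = -12.

-12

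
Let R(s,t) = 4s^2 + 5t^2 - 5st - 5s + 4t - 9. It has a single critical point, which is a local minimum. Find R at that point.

-584/55

∂R/∂s = 8s - 5t - 5 = 0 and ∂R/∂t = -5s + 10t + 4 = 0, so (s, t) = (6/11, -7/55).
The Hessian has R_{ss} = 8, R_{tt} = 10, R_{st} = -5, giving D = 55 > 0 with R_{ss} > 0, so the point is a local minimum.
R(6/11, -7/55) = -584/55.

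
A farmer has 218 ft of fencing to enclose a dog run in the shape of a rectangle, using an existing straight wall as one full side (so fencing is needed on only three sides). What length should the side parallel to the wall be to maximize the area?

109

Let the sides perpendicular to the wall have length x and the parallel side y, so 2x + y = 218 and the area is A = xy = x(218 − 2x).
A'(x) = 218 − 4x = 0 gives x = 109/2, and A''(x) = −4 < 0 confirms a maximum.
Then y = 218 − 2·109/2 = 109 and A = 11881/2.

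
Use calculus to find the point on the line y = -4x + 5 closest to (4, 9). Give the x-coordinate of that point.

Minimize D(x)^2 = (x - 4)^2 + (-4x - 4)^2.
d/dx[D^2] = 2(x - 4) + 2·(-4)·(-4x - 4) = 0 ⇒ x = -12/17.
Then y = 133/17 and the distance is √(400/17) ≈ 4.8507.

-12/17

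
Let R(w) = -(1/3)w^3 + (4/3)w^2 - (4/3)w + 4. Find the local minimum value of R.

R'(w) = -w^2 + (8/3)w - 4/3. Setting R'(w) = 0 gives w ∈ {2/3, 2}.
Second-derivative test with R''(w) = -2w + 8/3: R''(2/3) = 4/3 > 0 ⇒ local minimum; R''(2) = -4/3 < 0 ⇒ local maximum.
So the local minimum value is R(2/3) = 292/81.

292/81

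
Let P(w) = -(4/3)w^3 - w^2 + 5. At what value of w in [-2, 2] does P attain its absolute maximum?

The derivative is -4w^2 - 2w, which vanishes at w = -1/2 and w = 0.
Evaluating at the critical points and endpoints: P(-2) = 35/3; P(-1/2) = 59/12; P(0) = 5; P(2) = -29/3.
Hence the absolute maximum is 35/3 at w = -2.

-2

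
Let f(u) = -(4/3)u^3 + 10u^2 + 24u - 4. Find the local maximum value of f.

212

f'(u) = -4u^2 + 20u + 24. Setting f'(u) = 0 gives u ∈ {-1, 6}.
Since f''(u) = -8u + 20, we get f''(-1) = 28 > 0 ⇒ local minimum; f''(6) = -28 < 0 ⇒ local maximum.
The local maximum is f(6) = 212.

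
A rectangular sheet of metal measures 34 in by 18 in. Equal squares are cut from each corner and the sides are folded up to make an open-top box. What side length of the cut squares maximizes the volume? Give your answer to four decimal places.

With cut size x, the volume is V(x) = x(34 − 2x)(18 − 2x) for 0 < x < 9.
V'(x) = 12x^2 − 208x + 612. Setting V'(x) = 0 gives x ≈ 3.7564 (the root in (0, 9)).
V''(x) = 24x − 208 is negative there, so this is the maximum; V ≈ 1043.4399.

3.7564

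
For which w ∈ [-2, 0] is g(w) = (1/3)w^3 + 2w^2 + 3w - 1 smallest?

The derivative is w^2 + 4w + 3, whose only zero in [-2, 0] is w = -1.
Evaluating at the critical points and endpoints: g(-2) = -5/3, g(-1) = -7/3, g(0) = -1.
Hence the absolute minimum is -7/3 at w = -1.

-1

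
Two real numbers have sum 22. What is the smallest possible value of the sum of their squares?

242

With a + b = 22, a^2 + b^2 = a^2 + (22 − a)^2.
The derivative 2a − 2(22 − a) = 4a − 44 vanishes at a = 11; second derivative 4 > 0, a minimum.
The minimum is 2·(11)^2 = 242.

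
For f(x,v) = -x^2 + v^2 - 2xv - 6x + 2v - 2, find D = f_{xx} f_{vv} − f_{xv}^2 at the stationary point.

∂f/∂x = -2x - 2v - 6 = 0 and ∂f/∂v = -2x + 2v + 2 = 0, so (x, v) = (-1, -2).
The Hessian has f_{xx} = -2, f_{vv} = 2, f_{xv} = -2, giving D = -8 < 0, so the point is a saddle point.
D = (-2)·(2) − (-2)^2 = -8.

-8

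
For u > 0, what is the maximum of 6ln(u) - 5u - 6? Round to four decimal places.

g'(u) = 6/u − 5 = 0 gives u = 6/5.
g''(u) = -6/u², which is negative for u > 0, so this is a local maximum.
g(6/5) = 6·ln(6/5) - 6 - 6 ≈ -10.9061.

-10.9061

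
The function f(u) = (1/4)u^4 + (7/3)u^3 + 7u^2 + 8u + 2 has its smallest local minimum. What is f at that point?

f'(u) = u^3 + 7u^2 + 14u + 8 = 0 at u = -4, -2, -1.
f''(u) = 3u^2 + 14u + 14. f''(-4) = 6 > 0 ⇒ local minimum; f''(-2) = -2 < 0 ⇒ local maximum; f''(-1) = 3 > 0 ⇒ local minimum.
The smallest local minimum is f(-4) = -10/3.

-10/3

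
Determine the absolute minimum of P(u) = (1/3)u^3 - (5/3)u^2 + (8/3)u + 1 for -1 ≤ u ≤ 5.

-11/3

P'(u) = u^2 - (10/3)u + 8/3, which vanishes at u = 4/3 and u = 2.
Candidates: P(-1) = -11/3, P(4/3) = 193/81, P(2) = 7/3, P(5) = 43/3.
So the minimum is P(-1) = -11/3.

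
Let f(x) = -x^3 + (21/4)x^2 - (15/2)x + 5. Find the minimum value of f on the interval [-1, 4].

-5

The derivative is -3x^2 + (21/2)x - 15/2, which vanishes at x = 1 and x = 5/2.
Compare values at every candidate in [-1, 4]: f(-1) = 75/4, f(1) = 7/4, f(5/2) = 55/16, f(4) = -5.
The minimum over the interval is -5, attained at x = 4.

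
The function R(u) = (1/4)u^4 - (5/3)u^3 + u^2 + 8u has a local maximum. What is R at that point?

32/3

Critical points: R'(u) = u^3 - 5u^2 + 2u + 8 vanishes at u = -1, 2, 4.
R''(u) = 3u^2 - 10u + 2. R''(-1) = 15 > 0 ⇒ local minimum; R''(2) = -6 < 0 ⇒ local maximum; R''(4) = 10 > 0 ⇒ local minimum.
The local maximum is R(2) = 32/3.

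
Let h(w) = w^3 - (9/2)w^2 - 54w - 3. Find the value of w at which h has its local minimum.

h'(w) = 3w^2 - 9w - 54 = 0 at w = -3, 6.
h''(w) = 6w - 9. h''(-3) = -27 < 0 ⇒ local maximum; h''(6) = 27 > 0 ⇒ local minimum.
So the local minimum value is h(6) = -273.

6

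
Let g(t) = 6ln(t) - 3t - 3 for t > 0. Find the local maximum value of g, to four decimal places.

g'(t) = 6/t − 3 = 0 gives t = 2.
g''(t) = -6/t², which is negative for t > 0, so this is a local maximum.
g(2) = 6·ln(2) - 6 - 3 ≈ -4.8411.

-4.8411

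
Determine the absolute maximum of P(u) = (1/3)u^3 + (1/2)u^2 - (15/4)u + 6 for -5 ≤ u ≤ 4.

Differentiating, P'(u) = u^2 + u - 15/4; which vanishes at u = -5/2 and u = 3/2.
Candidates: P(-5) = -53/12; P(-5/2) = 319/24; P(3/2) = 21/8; P(4) = 61/3.
Hence the absolute maximum is 61/3 at u = 4.

61/3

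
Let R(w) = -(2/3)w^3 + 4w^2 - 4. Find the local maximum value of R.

52/3

Critical points: R'(w) = -2w^2 + 8w vanishes at w = 0, 4.
Second-derivative test with R''(w) = -4w + 8: R''(0) = 8 > 0 ⇒ local minimum; R''(4) = -8 < 0 ⇒ local maximum.
The local maximum is R(4) = 52/3.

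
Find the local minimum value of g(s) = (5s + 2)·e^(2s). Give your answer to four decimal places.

-0.4132

Differentiating with the product rule gives g'(s) = (10s + 9)·e^(2s). Since e^(2s) > 0, the only critical point is s = -9/10.
g''(-9/10) has the same sign as 10 > 0, so this is a local minimum.
g(-9/10) = (-5/2)·e^(-9/5) ≈ -0.4132.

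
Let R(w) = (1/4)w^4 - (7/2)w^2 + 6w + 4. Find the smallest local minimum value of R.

-101/4

Critical points: R'(w) = w^3 - 7w + 6 vanishes at w = -3, 1, 2.
Second-derivative test with R''(w) = 3w^2 - 7: R''(-3) = 20 > 0 ⇒ local minimum; R''(1) = -4 < 0 ⇒ local maximum; R''(2) = 5 > 0 ⇒ local minimum.
The smallest local minimum is R(-3) = -101/4.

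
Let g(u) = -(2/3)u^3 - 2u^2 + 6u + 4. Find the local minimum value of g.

Critical points: g'(u) = -2u^2 - 4u + 6 vanishes at u = -3, 1.
Since g''(u) = -4u - 4, we get g''(-3) = 8 > 0 ⇒ local minimum; g''(1) = -8 < 0 ⇒ local maximum.
Thus g has its local minimum at u = -3, with value -14.

-14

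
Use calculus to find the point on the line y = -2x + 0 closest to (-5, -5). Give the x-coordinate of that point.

1

Minimize D(x)^2 = (x + 5)^2 + (-2x + 5)^2.
d/dx[D^2] = 2(x + 5) + 2·(-2)·(-2x + 5) = 0 ⇒ x = 1.
Then y = -2 and the distance is √(45) ≈ 6.7082.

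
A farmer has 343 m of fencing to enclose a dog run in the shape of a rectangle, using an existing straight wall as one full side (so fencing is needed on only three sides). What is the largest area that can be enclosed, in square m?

117649/8

Let the sides perpendicular to the wall have length x and the parallel side y, so 2x + y = 343 and the area is A = xy = x(343 − 2x).
A'(x) = 343 − 4x = 0 gives x = 343/4, and A''(x) = −4 < 0 confirms a maximum.
Then y = 343 − 2·343/4 = 343/2 and A = 117649/8.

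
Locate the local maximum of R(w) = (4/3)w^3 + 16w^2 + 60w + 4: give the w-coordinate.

Critical points: R'(w) = 4w^2 + 32w + 60 vanishes at w = -5, -3.
R''(w) = 8w + 32. R''(-5) = -8 < 0 ⇒ local maximum; R''(-3) = 8 > 0 ⇒ local minimum.
So the local maximum value is R(-5) = -188/3.

-5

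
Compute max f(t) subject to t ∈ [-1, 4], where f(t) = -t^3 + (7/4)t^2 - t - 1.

The derivative is -3t^2 + (7/2)t - 1, which vanishes at t = 1/2 and t = 2/3.
Compare values at every candidate in [-1, 4]: f(-1) = 11/4,  f(1/2) = -19/16,  f(2/3) = -32/27,  f(4) = -41.
So the maximum is f(-1) = 11/4.

11/4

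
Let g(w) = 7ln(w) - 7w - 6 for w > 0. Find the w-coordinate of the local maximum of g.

1

g'(w) = 7/w − 7 = 0 gives w = 1.
g''(w) = -7/w², which is negative for w > 0, so this is a local maximum.
g(1) = 7·ln(1) - 7 - 6 ≈ -13.0000.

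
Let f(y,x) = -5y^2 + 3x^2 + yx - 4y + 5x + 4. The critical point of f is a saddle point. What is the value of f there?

187/61

∂f/∂y = -10y + x - 4 = 0 and ∂f/∂x = y + 6x + 5 = 0, so (y, x) = (-29/61, -46/61).
The Hessian has f_{yy} = -10, f_{xx} = 6, f_{yx} = 1, giving D = -61 < 0, so the point is a saddle point.
f(-29/61, -46/61) = 187/61.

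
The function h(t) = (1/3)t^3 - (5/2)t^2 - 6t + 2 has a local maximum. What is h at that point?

h'(t) = t^2 - 5t - 6. Setting h'(t) = 0 gives t ∈ {-1, 6}.
Second-derivative test with h''(t) = 2t - 5: h''(-1) = -7 < 0 ⇒ local maximum; h''(6) = 7 > 0 ⇒ local minimum.
Thus h has its local maximum at t = -1, with value 31/6.

31/6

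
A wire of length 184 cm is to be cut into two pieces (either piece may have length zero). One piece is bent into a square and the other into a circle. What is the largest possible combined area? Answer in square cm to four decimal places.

Let x be the length used for the square. Square side x/4; circle radius (184−x)/(2π).
A(x) = (x/4)² + π·((184−x)/(2π))² = x²/16 + (184−x)²/(4π) for 0 ≤ x ≤ 184. A'(x) = x/8 − (184−x)/(2π) = 0 gives x = 4·184/(π+4) ≈ 103.0582.
A'' > 0, so the interior critical point is a minimum; the maximum is at an endpoint. A(0) = 2694.1749 and A(184) = 2116.0000, so the largest area is 2694.1749.

2694.1749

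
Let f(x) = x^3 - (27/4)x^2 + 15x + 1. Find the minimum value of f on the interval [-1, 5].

-87/4

f'(x) = 3x^2 - (27/2)x + 15, which vanishes at x = 2 and x = 5/2.
Compare values at every candidate in [-1, 5]: f(-1) = -87/4,  f(2) = 12,  f(5/2) = 191/16,  f(5) = 129/4.
The minimum over the interval is -87/4, attained at x = -1.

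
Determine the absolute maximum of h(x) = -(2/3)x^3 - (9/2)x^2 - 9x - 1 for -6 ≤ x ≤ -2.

The derivative is -2x^2 - 9x - 9, whose only zero in [-6, -2] is x = -3.
Compare values at every candidate in [-6, -2]: h(-6) = 35; h(-3) = 7/2; h(-2) = 13/3.
Hence the absolute maximum is 35 at x = -6.

35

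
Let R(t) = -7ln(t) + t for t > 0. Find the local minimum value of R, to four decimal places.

R'(t) = -7/t + 1 = 0 gives t = 7.
R''(t) = 7/t², which is positive for t > 0, so this is a local minimum.
R(7) = -7·ln(7) + 7 ≈ -6.6214.

-6.6214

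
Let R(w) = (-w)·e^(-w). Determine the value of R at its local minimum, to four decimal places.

-0.3679

Differentiating with the product rule gives R'(w) = (w - 1)·e^(-w). Since e^(-w) > 0, the only critical point is w = 1.
R''(1) has the same sign as 1 > 0, so this is a local minimum.
R(1) = (-1)·e^(-1) ≈ -0.3679.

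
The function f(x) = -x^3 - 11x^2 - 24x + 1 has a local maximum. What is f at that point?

Critical points: f'(x) = -3x^2 - 22x - 24 vanishes at x = -6, -4/3.
Second-derivative test with f''(x) = -6x - 22: f''(-6) = 14 > 0 ⇒ local minimum; f''(-4/3) = -14 < 0 ⇒ local maximum.
So the local maximum value is f(-4/3) = 427/27.

427/27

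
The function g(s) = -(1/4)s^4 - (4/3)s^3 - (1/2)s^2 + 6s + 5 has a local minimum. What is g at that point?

g'(s) = -s^3 - 4s^2 - s + 6 = 0 at s = -3, -2, 1.
Second-derivative test with g''(s) = -3s^2 - 8s - 1: g''(-3) = -4 < 0 ⇒ local maximum; g''(-2) = 3 > 0 ⇒ local minimum; g''(1) = -12 < 0 ⇒ local maximum.
So the local minimum value is g(-2) = -7/3.

-7/3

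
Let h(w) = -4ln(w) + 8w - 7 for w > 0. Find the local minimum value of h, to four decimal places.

h'(w) = -4/w + 8 = 0 gives w = 1/2.
h''(w) = 4/w², which is positive for w > 0, so this is a local minimum.
h(1/2) = -4·ln(1/2) + 4 - 7 ≈ -0.2274.

-0.2274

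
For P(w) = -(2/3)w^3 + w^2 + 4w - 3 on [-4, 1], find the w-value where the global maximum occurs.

The derivative is -2w^2 + 2w + 4, whose only zero in [-4, 1] is w = -1.
Candidates: P(-4) = 119/3,  P(-1) = -16/3,  P(1) = 4/3.
So the maximum is P(-4) = 119/3.

-4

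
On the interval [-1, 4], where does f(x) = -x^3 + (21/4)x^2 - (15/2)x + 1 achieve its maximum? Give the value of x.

Differentiating, f'(x) = -3x^2 + (21/2)x - 15/2; which vanishes at x = 1 and x = 5/2.
Candidates: f(-1) = 59/4,  f(1) = -9/4,  f(5/2) = -9/16,  f(4) = -9.
Hence the absolute maximum is 59/4 at x = -1.

-1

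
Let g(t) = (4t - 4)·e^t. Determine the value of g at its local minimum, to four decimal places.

-4.0000

By the product rule, g'(t) = (4t)·e^t. Since e^t > 0, the only critical point is t = 0.
g''(0) has the same sign as 4 > 0, so this is a local minimum.
g(0) = (-4)·e^(0) ≈ -4.0000.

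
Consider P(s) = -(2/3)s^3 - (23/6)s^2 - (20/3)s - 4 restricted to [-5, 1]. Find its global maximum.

The derivative is -2s^2 - (23/3)s - 20/3, which vanishes at s = -5/2 and s = -4/3.
Compare values at every candidate in [-5, 1]: P(-5) = 101/6,  P(-5/2) = -7/8,  P(-4/3) = -28/81,  P(1) = -91/6.
Hence the absolute maximum is 101/6 at s = -5.

101/6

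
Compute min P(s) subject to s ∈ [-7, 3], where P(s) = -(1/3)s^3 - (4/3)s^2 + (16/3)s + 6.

The derivative is -s^2 - (8/3)s + 16/3, which vanishes at s = -4 and s = 4/3.
Evaluating at the critical points and endpoints: P(-7) = 53/3, P(-4) = -46/3, P(4/3) = 806/81, P(3) = 1.
So the minimum is P(-4) = -46/3.

-46/3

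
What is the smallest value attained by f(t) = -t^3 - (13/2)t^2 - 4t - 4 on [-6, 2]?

-46

f'(t) = -3t^2 - 13t - 4, which vanishes at t = -4 and t = -1/3.
Compare values at every candidate in [-6, 2]: f(-6) = 2; f(-4) = -28; f(-1/3) = -181/54; f(2) = -46.
So the minimum is f(2) = -46.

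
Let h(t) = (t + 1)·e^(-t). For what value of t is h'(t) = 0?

0

By the product rule, h'(t) = (-t)·e^(-t). Since e^(-t) > 0, the only critical point is t = 0.
h''(0) has the same sign as -1 < 0, so this is a local maximum.
h(0) = (1)·e^(0) ≈ 1.0000.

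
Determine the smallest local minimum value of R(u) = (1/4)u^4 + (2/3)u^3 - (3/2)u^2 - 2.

R'(u) = u^3 + 2u^2 - 3u = 0 at u = -3, 0, 1.
Since R''(u) = 3u^2 + 4u - 3, we get R''(-3) = 12 > 0 ⇒ local minimum; R''(0) = -3 < 0 ⇒ local maximum; R''(1) = 4 > 0 ⇒ local minimum.
The smallest local minimum is R(-3) = -53/4.

-53/4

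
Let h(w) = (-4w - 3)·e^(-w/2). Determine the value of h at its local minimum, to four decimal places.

-4.2821

By the product rule, h'(w) = (2w - 5/2)·e^(-w/2). Since e^(-w/2) > 0, the only critical point is w = 5/4.
h''(5/4) has the same sign as 2 > 0, so this is a local minimum.
h(5/4) = (-8)·e^(-5/8) ≈ -4.2821.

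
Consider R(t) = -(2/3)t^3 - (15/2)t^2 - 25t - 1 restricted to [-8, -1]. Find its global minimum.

Differentiating, R'(t) = -2t^2 - 15t - 25; which vanishes at t = -5 and t = -5/2.
Candidates: R(-8) = 181/3, R(-5) = 119/6, R(-5/2) = 601/24, R(-1) = 103/6.
Hence the absolute minimum is 103/6 at t = -1.

103/6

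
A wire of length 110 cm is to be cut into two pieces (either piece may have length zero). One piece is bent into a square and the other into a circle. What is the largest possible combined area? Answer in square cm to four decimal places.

962.8874

Let x be the length used for the square. Square side x/4; circle radius (110−x)/(2π).
A(x) = (x/4)² + π·((110−x)/(2π))² = x²/16 + (110−x)²/(4π) for 0 ≤ x ≤ 110. A'(x) = x/8 − (110−x)/(2π) = 0 gives x = 4·110/(π+4) ≈ 61.6109.
A'' > 0, so the interior critical point is a minimum; the maximum is at an endpoint. A(0) = 962.8874 and A(110) = 756.2500, so the largest area is 962.8874.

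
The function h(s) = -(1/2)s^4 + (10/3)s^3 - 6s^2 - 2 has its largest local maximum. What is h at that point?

-2

Critical points: h'(s) = -2s^3 + 10s^2 - 12s vanishes at s = 0, 2, 3.
Since h''(s) = -6s^2 + 20s - 12, we get h''(0) = -12 < 0 ⇒ local maximum; h''(2) = 4 > 0 ⇒ local minimum; h''(3) = -6 < 0 ⇒ local maximum.
So the largest local maximum value is h(0) = -2.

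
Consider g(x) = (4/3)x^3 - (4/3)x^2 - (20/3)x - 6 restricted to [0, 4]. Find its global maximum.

94/3

Differentiating, g'(x) = 4x^2 - (8/3)x - 20/3; whose only zero in [0, 4] is x = 5/3.
Candidates: g(0) = -6, g(5/3) = -1186/81, g(4) = 94/3.
Hence the absolute maximum is 94/3 at x = 4.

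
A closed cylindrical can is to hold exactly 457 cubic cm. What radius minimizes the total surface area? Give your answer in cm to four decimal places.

With radius r and height h, πr²h = 457 so h = 457/(πr²), and S(r) = 2πr² + 2πrh = 2πr² + 2·457/r.
S'(r) = 4πr − 2·457/r² = 0 ⇒ r³ = 457/(2π), so r ≈ 4.1743 and h = 2r ≈ 8.3485.
S''(r) = 4π + 4·457/r³ > 0, so this is the minimum; S ≈ 328.4420.

4.1743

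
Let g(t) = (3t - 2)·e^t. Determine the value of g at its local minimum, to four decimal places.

-2.1496

g'(t) = 3·e^t + (3t - 2)·1·e^t = (3t + 1)·e^t. Since e^t > 0, the only critical point is t = -1/3.
g''(-1/3) has the same sign as 3 > 0, so this is a local minimum.
g(-1/3) = (-3)·e^(-1/3) ≈ -2.1496.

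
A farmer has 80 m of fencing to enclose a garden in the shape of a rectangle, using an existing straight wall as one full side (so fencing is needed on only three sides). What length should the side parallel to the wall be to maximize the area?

40

Let the sides perpendicular to the wall have length x and the parallel side y, so 2x + y = 80 and the area is A = xy = x(80 − 2x).
A'(x) = 80 − 4x = 0 gives x = 20, and A''(x) = −4 < 0 confirms a maximum.
Then y = 80 − 2·20 = 40 and A = 800.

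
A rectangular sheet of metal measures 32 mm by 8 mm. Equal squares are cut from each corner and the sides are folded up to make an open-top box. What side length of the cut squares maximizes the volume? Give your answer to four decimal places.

With cut size x, the volume is V(x) = x(32 − 2x)(8 − 2x) for 0 < x < 4.
V'(x) = 12x^2 − 160x + 256. Setting V'(x) = 0 gives x ≈ 1.8593 (the root in (0, 4)).
V''(x) = 24x − 160 is negative there, so this is the maximum; V ≈ 225.1315.

1.8593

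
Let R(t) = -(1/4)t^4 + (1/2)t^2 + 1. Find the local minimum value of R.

Critical points: R'(t) = -t^3 + t vanishes at t = -1, 0, 1.
R''(t) = -3t^2 + 1. R''(-1) = -2 < 0 ⇒ local maximum; R''(0) = 1 > 0 ⇒ local minimum; R''(1) = -2 < 0 ⇒ local maximum.
The local minimum is R(0) = 1.

1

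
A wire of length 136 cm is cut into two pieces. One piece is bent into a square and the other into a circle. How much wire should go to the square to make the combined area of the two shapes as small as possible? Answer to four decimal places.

76.1735

Let x be the length used for the square. Square side x/4; circle radius (136−x)/(2π).
A(x) = (x/4)² + π·((136−x)/(2π))² = x²/16 + (136−x)²/(4π) for 0 ≤ x ≤ 136. A'(x) = x/8 − (136−x)/(2π) = 0 gives x = 4·136/(π+4) ≈ 76.1735.
A'' = 1/8 + 1/(2π) > 0, so this gives the minimum combined area; x ≈ 76.1735 cm to the square.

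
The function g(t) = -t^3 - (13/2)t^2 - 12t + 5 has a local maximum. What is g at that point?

Critical points: g'(t) = -3t^2 - 13t - 12 vanishes at t = -3, -4/3.
g''(t) = -6t - 13. g''(-3) = 5 > 0 ⇒ local minimum; g''(-4/3) = -5 < 0 ⇒ local maximum.
The local maximum is g(-4/3) = 319/27.

319/27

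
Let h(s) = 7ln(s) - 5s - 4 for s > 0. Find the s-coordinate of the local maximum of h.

7/5

h'(s) = 7/s − 5 = 0 gives s = 7/5.
h''(s) = -7/s², which is negative for s > 0, so this is a local maximum.
h(7/5) = 7·ln(7/5) - 7 - 4 ≈ -8.6447.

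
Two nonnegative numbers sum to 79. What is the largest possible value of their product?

6241/4

With x + y = 79, the product is P(x) = x(79 − x).
P'(x) = 79 − 2x = 0 gives x = 79/2; P'' = −2 < 0, so this is the maximum.
P = 79/2·79/2 = 6241/4.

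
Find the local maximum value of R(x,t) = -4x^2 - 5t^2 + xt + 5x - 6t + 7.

∂R/∂x = -8x + t + 5 = 0 and ∂R/∂t = x - 10t - 6 = 0, so (x, t) = (44/79, -43/79).
The Hessian has R_{xx} = -8, R_{tt} = -10, R_{xt} = 1, giving D = 79 > 0 with R_{xx} < 0, so the point is a local maximum.
R(44/79, -43/79) = 792/79.

792/79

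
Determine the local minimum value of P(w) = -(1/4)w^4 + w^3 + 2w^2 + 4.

P'(w) = -w^3 + 3w^2 + 4w. Setting P'(w) = 0 gives w ∈ {-1, 0, 4}.
Since P''(w) = -3w^2 + 6w + 4, we get P''(-1) = -5 < 0 ⇒ local maximum; P''(0) = 4 > 0 ⇒ local minimum; P''(4) = -20 < 0 ⇒ local maximum.
So the local minimum value is P(0) = 4.

4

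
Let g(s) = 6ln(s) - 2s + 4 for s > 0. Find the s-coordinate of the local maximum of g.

g'(s) = 6/s − 2 = 0 gives s = 3.
g''(s) = -6/s², which is negative for s > 0, so this is a local maximum.
g(3) = 6·ln(3) - 6 + 4 ≈ 4.5917.

3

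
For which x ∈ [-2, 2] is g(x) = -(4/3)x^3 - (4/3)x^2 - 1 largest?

-2

The derivative is -4x^2 - (8/3)x, which vanishes at x = -2/3 and x = 0.
Compare values at every candidate in [-2, 2]: g(-2) = 13/3; g(-2/3) = -97/81; g(0) = -1; g(2) = -17.
Hence the absolute maximum is 13/3 at x = -2.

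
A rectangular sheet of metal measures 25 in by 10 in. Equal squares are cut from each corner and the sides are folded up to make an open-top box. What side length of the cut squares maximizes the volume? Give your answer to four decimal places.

With cut size x, the volume is V(x) = x(25 − 2x)(10 − 2x) for 0 < x < 5.
V'(x) = 12x^2 − 140x + 250. Setting V'(x) = 0 gives x ≈ 2.2009 (the root in (0, 5)).
V''(x) = 24x − 140 is negative there, so this is the maximum; V ≈ 253.7920.

2.2009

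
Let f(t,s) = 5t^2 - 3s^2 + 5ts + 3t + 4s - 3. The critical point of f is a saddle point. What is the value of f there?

-262/85

∂f/∂t = 10t + 5s + 3 = 0 and ∂f/∂s = 5t - 6s + 4 = 0, so (t, s) = (-38/85, 5/17).
The Hessian has f_{tt} = 10, f_{ss} = -6, f_{ts} = 5, giving D = -85 < 0, so the point is a saddle point.
f(-38/85, 5/17) = -262/85.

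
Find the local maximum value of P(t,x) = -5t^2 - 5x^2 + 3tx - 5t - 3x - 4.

-149/91

∂P/∂t = -10t + 3x - 5 = 0 and ∂P/∂x = 3t - 10x - 3 = 0, so (t, x) = (-59/91, -45/91).
The Hessian has P_{tt} = -10, P_{xx} = -10, P_{tx} = 3, giving D = 91 > 0 with P_{tt} < 0, so the point is a local maximum.
P(-59/91, -45/91) = -149/91.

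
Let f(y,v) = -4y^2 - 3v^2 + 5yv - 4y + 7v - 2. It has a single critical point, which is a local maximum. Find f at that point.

58/23

∂f/∂y = -8y + 5v - 4 = 0 and ∂f/∂v = 5y - 6v + 7 = 0, so (y, v) = (11/23, 36/23).
The Hessian has f_{yy} = -8, f_{vv} = -6, f_{yv} = 5, giving D = 23 > 0 with f_{yy} < 0, so the point is a local maximum.
f(11/23, 36/23) = 58/23.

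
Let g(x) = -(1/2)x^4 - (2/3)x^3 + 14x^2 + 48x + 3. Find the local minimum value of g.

-119/3

g'(x) = -2x^3 - 2x^2 + 28x + 48. Setting g'(x) = 0 gives x ∈ {-3, -2, 4}.
Since g''(x) = -6x^2 - 4x + 28, we get g''(-3) = -14 < 0 ⇒ local maximum; g''(-2) = 12 > 0 ⇒ local minimum; g''(4) = -84 < 0 ⇒ local maximum.
The local minimum is g(-2) = -119/3.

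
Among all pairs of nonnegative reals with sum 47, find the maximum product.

With x + y = 47, the product is P(x) = x(47 − x).
P'(x) = 47 − 2x = 0 gives x = 47/2; P'' = −2 < 0, so this is the maximum.
P = 47/2·47/2 = 2209/4.

2209/4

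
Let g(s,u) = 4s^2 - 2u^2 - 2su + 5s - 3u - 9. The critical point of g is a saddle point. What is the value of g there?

-92/9

∂g/∂s = 8s - 2u + 5 = 0 and ∂g/∂u = -2s - 4u - 3 = 0, so (s, u) = (-13/18, -7/18).
The Hessian has g_{ss} = 8, g_{uu} = -4, g_{su} = -2, giving D = -36 < 0, so the point is a saddle point.
g(-13/18, -7/18) = -92/9.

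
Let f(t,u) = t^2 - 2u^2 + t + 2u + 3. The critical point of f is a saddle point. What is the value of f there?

∂f/∂t = 2t + 1 = 0 and ∂f/∂u = -4u + 2 = 0, so (t, u) = (-1/2, 1/2).
The Hessian has f_{tt} = 2, f_{uu} = -4, f_{tu} = 0, giving D = -8 < 0, so the point is a saddle point.
f(-1/2, 1/2) = 13/4.

13/4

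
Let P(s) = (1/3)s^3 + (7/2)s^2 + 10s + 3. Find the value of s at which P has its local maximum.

-5

P'(s) = s^2 + 7s + 10 = 0 at s = -5, -2.
Second-derivative test with P''(s) = 2s + 7: P''(-5) = -3 < 0 ⇒ local maximum; P''(-2) = 3 > 0 ⇒ local minimum.
The local maximum is P(-5) = -7/6.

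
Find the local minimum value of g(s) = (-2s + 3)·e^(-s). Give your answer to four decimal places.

g'(s) = (-2)·e^(-s) + (-2s + 3)·(-1)·e^(-s) = (2s - 5)·e^(-s). Since e^(-s) > 0, the only critical point is s = 5/2.
g''(5/2) has the same sign as 2 > 0, so this is a local minimum.
g(5/2) = (-2)·e^(-5/2) ≈ -0.1642.

-0.1642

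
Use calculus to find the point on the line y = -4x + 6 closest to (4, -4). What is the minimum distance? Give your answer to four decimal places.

1.4552

Minimize D(x)^2 = (x - 4)^2 + (-4x + 10)^2.
d/dx[D^2] = 2(x - 4) + 2·(-4)·(-4x + 10) = 0 ⇒ x = 44/17.
Then y = -74/17 and the distance is √(36/17) ≈ 1.4552.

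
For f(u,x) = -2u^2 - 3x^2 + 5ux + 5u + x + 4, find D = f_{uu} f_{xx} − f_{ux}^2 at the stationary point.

-1

∂f/∂u = -4u + 5x + 5 = 0 and ∂f/∂x = 5u - 6x + 1 = 0, so (u, x) = (-35, -29).
The Hessian has f_{uu} = -4, f_{xx} = -6, f_{ux} = 5, giving D = -1 < 0, so the point is a saddle point.
D = (-4)·(-6) − (5)^2 = -1.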